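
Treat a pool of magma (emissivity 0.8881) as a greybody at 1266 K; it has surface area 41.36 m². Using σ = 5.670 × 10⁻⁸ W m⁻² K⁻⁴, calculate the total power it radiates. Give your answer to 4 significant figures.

P ≈ 5.350×10⁶ W

Area A = 41.36 m².
P = εσAT⁴ = 0.8881 × 5.670×10⁻⁸ × 41.36 × (1266)⁴ = 5.350×10⁶ W.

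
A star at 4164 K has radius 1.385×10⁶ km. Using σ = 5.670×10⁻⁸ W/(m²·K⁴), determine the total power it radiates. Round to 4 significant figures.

Surface area A = 4πR² = 4π(1.385×10⁹ m)² = 2.41051×10¹⁹ m².
P = σAT⁴ = 5.670×10⁻⁸ × 2.41051×10¹⁹ × (4164)⁴ = 4.109×10²⁶ W.

P ≈ 4.109×10²⁶ W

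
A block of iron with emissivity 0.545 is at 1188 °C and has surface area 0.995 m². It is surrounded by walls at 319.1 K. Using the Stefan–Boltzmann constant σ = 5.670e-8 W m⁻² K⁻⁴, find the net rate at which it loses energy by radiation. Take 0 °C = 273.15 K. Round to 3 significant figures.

T = 1188 °C + 273.15 = 1461.15 K.
Area A = 0.995 m².
Net radiated power P_net = εσA(T⁴ − T₀⁴) = 0.545×5.670×10⁻⁸×0.995×(1461.15⁴ − 319.1⁴).
T⁴ − T₀⁴ = 4.55805×10¹² − 1.03683×10¹⁰ = 4.54768×10¹² K⁴, so P_net = 1.40×10⁵ W.

Net loss ≈ 1.40×10⁵ W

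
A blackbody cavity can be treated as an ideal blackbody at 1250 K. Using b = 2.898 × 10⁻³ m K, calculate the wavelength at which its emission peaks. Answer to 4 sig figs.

λ_max ≈ 2.318 μm

Wien's displacement law: λ_max = b/T = (2.898×10⁻³ m·K)/(1250 K) = 2.3184×10⁻⁶ m.
That is 2.318 μm, in the infrared range.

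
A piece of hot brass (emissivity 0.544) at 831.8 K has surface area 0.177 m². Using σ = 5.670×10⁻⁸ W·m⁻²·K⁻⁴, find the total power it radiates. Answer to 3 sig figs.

P ≈ 2.61×10³ W

Area A = 0.177 m².
P = εσAT⁴ = 0.544 × 5.670×10⁻⁸ × 0.177 × (831.8)⁴ = 2.61×10³ W.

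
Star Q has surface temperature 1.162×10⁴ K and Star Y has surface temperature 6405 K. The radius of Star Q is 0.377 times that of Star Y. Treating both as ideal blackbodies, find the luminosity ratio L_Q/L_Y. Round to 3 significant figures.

L_Q/L_Y ≈ 1.54

L ∝ R²T⁴, so L_Q/L_Y = (R_Q/R_Y)²(T_Q/T_Y)⁴ = (0.377)² × (1.162×10⁴/6405)⁴ = 0.142129 × 10.8330 = 1.54.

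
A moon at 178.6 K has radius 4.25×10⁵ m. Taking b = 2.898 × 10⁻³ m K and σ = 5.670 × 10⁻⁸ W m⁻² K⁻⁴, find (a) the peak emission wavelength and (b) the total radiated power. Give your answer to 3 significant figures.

λ_max ≈ 16.2 μm; P ≈ 1.31×10¹⁴ W

(a) λ_max = b/T = 2.898×10⁻³/178.6 = 1.623×10⁻⁵ m = 16.2 μm.
Surface area A = 4πR² = 4π(4.25×10⁵ m)² = 2.26980×10¹² m².
(b) P = σAT⁴ = 5.670×10⁻⁸×2.26980×10¹²×(178.6)⁴ = 1.31×10¹⁴ W.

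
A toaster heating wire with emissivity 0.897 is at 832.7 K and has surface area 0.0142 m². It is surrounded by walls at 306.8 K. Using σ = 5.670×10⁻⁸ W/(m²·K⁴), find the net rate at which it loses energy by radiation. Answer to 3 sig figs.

Net loss ≈ 341 W

Area A = 0.0142 m².
Net radiated power P_net = εσA(T⁴ − T₀⁴) = 0.897×5.670×10⁻⁸×0.0142×(832.7⁴ − 306.8⁴).
T⁴ − T₀⁴ = 4.80789×10¹¹ − 8.85975×10⁹ = 4.71929×10¹¹ K⁴, so P_net = 341 W.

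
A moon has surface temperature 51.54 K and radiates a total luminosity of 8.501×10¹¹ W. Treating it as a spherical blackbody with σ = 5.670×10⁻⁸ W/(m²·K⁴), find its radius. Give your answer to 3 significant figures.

R ≈ 4.11×10⁵ m

L = 4πR²σT⁴ ⇒ R = √(L/(4πσT⁴)).
σT⁴ = 0.400093 W/m², so R = √(8.501×10¹¹/(4π×0.400093)) = 4.11×10⁵ m.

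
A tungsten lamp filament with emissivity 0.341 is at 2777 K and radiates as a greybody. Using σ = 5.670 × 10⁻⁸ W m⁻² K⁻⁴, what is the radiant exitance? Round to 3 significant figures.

I ≈ 1.15×10⁶ W/m²

Stefan–Boltzmann: I = εσT⁴ = 0.341 × 5.670×10⁻⁸ × (2777)⁴ = 1.15×10⁶ W/m².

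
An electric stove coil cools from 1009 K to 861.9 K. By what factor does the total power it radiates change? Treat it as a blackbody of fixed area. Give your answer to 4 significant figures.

P ∝ T⁴, so P₂/P₁ = (T₂/T₁)⁴ = (861.9/1009)⁴ = (0.854212)⁴ = 0.5324.

P₂/P₁ ≈ 0.5324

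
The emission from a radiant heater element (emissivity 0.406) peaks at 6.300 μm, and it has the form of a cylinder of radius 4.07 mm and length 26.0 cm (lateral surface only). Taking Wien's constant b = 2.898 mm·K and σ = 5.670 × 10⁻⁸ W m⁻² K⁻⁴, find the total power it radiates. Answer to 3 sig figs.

P ≈ 6.85 W

Wien's law: T = b/λ_max = 2.898×10⁻³/6.300×10⁻⁶ = 460.000 K.
Lateral area A = 2πrL = 2π×4.07×10⁻³×0.260 = 6.64887×10⁻³ m².
Then P = εσAT⁴ = 0.406×5.670×10⁻⁸×6.64887×10⁻³×(460.000)⁴ = 6.85 W.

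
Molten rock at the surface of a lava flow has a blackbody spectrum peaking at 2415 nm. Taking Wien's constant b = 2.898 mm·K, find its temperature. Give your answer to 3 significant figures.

T ≈ 1.20×10³ K

Wien's law gives T = b/λ_max = (2.898×10⁻³ m·K)/(2.415×10⁻⁶ m) = 1.20×10³ K.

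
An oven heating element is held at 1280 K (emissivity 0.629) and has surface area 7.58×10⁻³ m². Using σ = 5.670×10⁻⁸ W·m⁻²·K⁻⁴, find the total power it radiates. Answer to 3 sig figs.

P ≈ 726 W

Area A = 7.58×10⁻³ m².
P = εσAT⁴ = 0.629 × 5.670×10⁻⁸ × 7.58×10⁻³ × (1280)⁴ = 726 W.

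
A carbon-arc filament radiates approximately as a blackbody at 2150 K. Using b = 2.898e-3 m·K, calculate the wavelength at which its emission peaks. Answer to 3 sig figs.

Wien's displacement law: λ_max = b/T = (2.898×10⁻³ m·K)/(2150 K) = 1.348×10⁻⁶ m.
That is 1.35 μm, in the infrared range.

λ_max ≈ 1.35 μm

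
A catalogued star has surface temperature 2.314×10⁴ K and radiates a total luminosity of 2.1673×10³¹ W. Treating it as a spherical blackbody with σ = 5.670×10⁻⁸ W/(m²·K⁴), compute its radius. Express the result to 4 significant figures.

L = 4πR²σT⁴ ⇒ R = √(L/(4πσT⁴)).
σT⁴ = 1.62569×10¹⁰ W/m², so R = √(2.1673×10³¹/(4π×1.62569×10¹⁰)) = 1.030×10¹⁰ m.

R ≈ 1.030×10¹⁰ m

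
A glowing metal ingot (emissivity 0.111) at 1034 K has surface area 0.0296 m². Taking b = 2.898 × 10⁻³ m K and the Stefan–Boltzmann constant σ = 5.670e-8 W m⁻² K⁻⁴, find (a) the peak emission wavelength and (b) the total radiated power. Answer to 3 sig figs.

(a) λ_max = b/T = 2.898×10⁻³/1034 = 2.803×10⁻⁶ m = 2.80 μm.
Area A = 0.0296 m².
(b) P = εσAT⁴ = 0.111×5.670×10⁻⁸×0.0296×(1034)⁴ = 213 W.

λ_max ≈ 2.80 μm; P ≈ 213 W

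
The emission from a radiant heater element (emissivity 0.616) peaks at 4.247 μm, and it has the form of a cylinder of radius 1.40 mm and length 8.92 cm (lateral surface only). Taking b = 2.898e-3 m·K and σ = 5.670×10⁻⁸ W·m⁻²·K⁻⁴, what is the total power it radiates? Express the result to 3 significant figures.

P ≈ 5.94 W

Wien's law: T = b/λ_max = 2.898×10⁻³/4.247×10⁻⁶ = 682.364 K.
Lateral area A = 2πrL = 2π×1.40×10⁻³×0.0892 = 7.84644×10⁻⁴ m².
Then P = εσAT⁴ = 0.616×5.670×10⁻⁸×7.84644×10⁻⁴×(682.364)⁴ = 5.94 W.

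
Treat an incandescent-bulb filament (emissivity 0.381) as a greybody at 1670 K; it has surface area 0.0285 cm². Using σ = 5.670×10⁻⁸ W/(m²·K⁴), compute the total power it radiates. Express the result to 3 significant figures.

P ≈ 0.479 W

Area A = 0.0285 cm² = 2.85×10⁻⁶ m².
P = εσAT⁴ = 0.381 × 5.670×10⁻⁸ × 2.85×10⁻⁶ × (1670)⁴ = 0.479 W.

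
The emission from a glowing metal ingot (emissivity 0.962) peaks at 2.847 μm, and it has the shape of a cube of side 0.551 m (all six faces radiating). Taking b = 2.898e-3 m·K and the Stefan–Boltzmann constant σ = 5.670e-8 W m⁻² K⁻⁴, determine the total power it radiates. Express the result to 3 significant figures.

P ≈ 1.07×10⁵ W

Wien's law: T = b/λ_max = 2.898×10⁻³/2.847×10⁻⁶ = 1017.91 K.
Area A = 6s² = 6×(0.551 m)² = 1.82161 m².
Then P = εσAT⁴ = 0.962×5.670×10⁻⁸×1.82161×(1017.91)⁴ = 1.07×10⁵ W.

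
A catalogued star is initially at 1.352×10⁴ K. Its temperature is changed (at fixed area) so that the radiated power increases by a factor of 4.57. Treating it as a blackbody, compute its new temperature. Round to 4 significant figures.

P ∝ T⁴, so T₂/T₁ = (P₂/P₁)^(1/4) = (4.57)^(1/4) = 1.46211.
T₂ = 1.352×10⁴ × 1.46211 = 1.977×10⁴ K.

T₂ ≈ 1.977×10⁴ K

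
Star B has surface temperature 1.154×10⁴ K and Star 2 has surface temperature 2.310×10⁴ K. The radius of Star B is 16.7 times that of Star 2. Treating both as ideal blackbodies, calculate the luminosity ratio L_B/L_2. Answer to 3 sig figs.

L_B/L_2 ≈ 17.4

L ∝ R²T⁴, so L_B/L_2 = (R_B/R_2)²(T_B/T_2)⁴ = (16.7)² × (1.154×10⁴/2.310×10⁴)⁴ = 278.89 × 0.0622838 = 17.4.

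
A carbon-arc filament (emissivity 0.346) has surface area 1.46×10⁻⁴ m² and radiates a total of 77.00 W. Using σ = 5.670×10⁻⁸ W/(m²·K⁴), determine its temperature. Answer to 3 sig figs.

Area A = 1.46×10⁻⁴ m².
P = εσAT⁴ ⇒ T = (P/(εσA))^(1/4) = (77.00/(0.346×5.670×10⁻⁸×1.46×10⁻⁴))^(1/4) = 2.28×10³ K.

T ≈ 2.28×10³ K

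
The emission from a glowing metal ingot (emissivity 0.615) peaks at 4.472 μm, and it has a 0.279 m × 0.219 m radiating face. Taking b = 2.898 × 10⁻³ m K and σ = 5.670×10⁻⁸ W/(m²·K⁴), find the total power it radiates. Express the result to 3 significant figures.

Wien's law: T = b/λ_max = 2.898×10⁻³/4.472×10⁻⁶ = 648.032 K.
Area A = 0.279 × 0.219 = 0.061101 m².
Then P = εσAT⁴ = 0.615×5.670×10⁻⁸×0.061101×(648.032)⁴ = 376 W.

P ≈ 376 W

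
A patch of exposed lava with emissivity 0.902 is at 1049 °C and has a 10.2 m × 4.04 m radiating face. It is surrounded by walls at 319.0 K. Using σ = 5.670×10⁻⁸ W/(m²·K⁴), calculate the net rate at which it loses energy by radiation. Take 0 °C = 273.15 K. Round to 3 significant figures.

T = 1049 °C + 273.15 = 1322.15 K.
Area A = 10.2 × 4.04 = 41.208 m².
Net radiated power P_net = εσA(T⁴ − T₀⁴) = 0.902×5.670×10⁻⁸×41.208×(1322.15⁴ − 319.0⁴).
T⁴ − T₀⁴ = 3.05579×10¹² − 1.03553×10¹⁰ = 3.04543×10¹² K⁴, so P_net = 6.42×10⁶ W.

Net loss ≈ 6.42×10⁶ W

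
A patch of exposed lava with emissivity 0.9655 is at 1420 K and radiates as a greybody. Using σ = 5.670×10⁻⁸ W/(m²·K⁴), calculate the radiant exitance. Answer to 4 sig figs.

Stefan–Boltzmann: I = εσT⁴ = 0.9655 × 5.670×10⁻⁸ × (1420)⁴ = 2.226×10⁵ W/m².

I ≈ 2.226×10⁵ W/m²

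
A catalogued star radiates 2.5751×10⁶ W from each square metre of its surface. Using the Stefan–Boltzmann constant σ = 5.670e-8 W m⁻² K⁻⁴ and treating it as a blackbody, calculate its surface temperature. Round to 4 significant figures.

T ≈ 2596 K

I = σT⁴, so T = (I/σ)^(1/4) = (2.5751×10⁶/(5.670×10⁻⁸))^(1/4) = 2596 K.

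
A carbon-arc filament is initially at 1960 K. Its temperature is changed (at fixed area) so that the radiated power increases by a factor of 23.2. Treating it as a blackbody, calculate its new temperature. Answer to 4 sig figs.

P ∝ T⁴, so T₂/T₁ = (P₂/P₁)^(1/4) = (23.2)^(1/4) = 2.19468.
T₂ = 1960 × 2.19468 = 4302 K.

T₂ ≈ 4302 K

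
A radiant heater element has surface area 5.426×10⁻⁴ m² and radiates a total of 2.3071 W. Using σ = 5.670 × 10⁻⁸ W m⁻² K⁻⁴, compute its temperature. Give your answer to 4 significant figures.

Area A = 5.426×10⁻⁴ m².
P = σAT⁴ ⇒ T = (P/(σA))^(1/4) = (2.3071/(5.670×10⁻⁸×5.426×10⁻⁴))^(1/4) = 523.3 K.

T ≈ 523.3 K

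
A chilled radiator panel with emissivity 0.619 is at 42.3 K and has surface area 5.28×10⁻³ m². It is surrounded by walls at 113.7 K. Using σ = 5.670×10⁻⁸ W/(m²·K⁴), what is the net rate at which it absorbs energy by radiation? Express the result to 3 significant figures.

Net gain ≈ 0.0304 W

Area A = 5.28×10⁻³ m².
Net radiated power P_net = εσA(T⁴ − T₀⁴) = 0.619×5.670×10⁻⁸×5.28×10⁻³×(42.3⁴ − 113.7⁴).
T⁴ − T₀⁴ = 3.20156×10⁶ − 1.67125×10⁸ = -1.63923×10⁸ K⁴, so P_net = -0.0304 W — negative, meaning a net gain of 0.0304 W.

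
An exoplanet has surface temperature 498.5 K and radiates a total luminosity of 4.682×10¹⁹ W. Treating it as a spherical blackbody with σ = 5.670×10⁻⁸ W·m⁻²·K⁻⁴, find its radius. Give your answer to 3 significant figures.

L = 4πR²σT⁴ ⇒ R = √(L/(4πσT⁴)).
σT⁴ = 3501.42 W/m², so R = √(4.682×10¹⁹/(4π×3501.42)) = 3.26×10⁷ m.

R ≈ 3.26×10⁷ m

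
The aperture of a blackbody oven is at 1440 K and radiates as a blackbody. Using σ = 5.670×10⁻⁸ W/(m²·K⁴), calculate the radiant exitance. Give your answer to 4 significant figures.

Stefan–Boltzmann: I = σT⁴ = 5.670×10⁻⁸ × (1440)⁴ = 2.438×10⁵ W/m².

I ≈ 2.438×10⁵ W/m²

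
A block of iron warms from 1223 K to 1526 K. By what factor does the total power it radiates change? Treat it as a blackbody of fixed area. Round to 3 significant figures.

P₂/P₁ ≈ 2.42

P ∝ T⁴, so P₂/P₁ = (T₂/T₁)⁴ = (1526/1223)⁴ = (1.24775)⁴ = 2.42.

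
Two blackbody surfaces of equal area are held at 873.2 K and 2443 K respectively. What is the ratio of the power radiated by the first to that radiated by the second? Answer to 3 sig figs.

P₁/P₂ ≈ 0.0163

With equal areas, P₁/P₂ = (T₁/T₂)⁴ = (873.2/2443)⁴ = 0.0163.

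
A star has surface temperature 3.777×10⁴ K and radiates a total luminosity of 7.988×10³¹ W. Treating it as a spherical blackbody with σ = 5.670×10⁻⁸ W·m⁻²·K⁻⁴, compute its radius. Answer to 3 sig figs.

R ≈ 7.42×10⁹ m

L = 4πR²σT⁴ ⇒ R = √(L/(4πσT⁴)).
σT⁴ = 1.15391×10¹¹ W/m², so R = √(7.988×10³¹/(4π×1.15391×10¹¹)) = 7.42×10⁹ m.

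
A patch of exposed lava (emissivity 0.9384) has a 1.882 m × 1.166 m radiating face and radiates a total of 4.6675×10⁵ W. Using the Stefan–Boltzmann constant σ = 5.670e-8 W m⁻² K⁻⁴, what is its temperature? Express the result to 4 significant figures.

T ≈ 1414 K

Area A = 1.882 × 1.166 = 2.19441 m².
P = εσAT⁴ ⇒ T = (P/(εσA))^(1/4) = (4.6675×10⁵/(0.9384×5.670×10⁻⁸×2.19441))^(1/4) = 1414 K.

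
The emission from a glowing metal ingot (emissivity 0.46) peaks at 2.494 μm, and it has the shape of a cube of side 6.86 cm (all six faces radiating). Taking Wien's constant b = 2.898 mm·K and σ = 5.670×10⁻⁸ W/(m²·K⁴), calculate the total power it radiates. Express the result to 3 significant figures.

P ≈ 1.34×10³ W

Wien's law: T = b/λ_max = 2.898×10⁻³/2.494×10⁻⁶ = 1161.99 K.
Area A = 6s² = 6×(0.0686 m)² = 0.0282358 m².
Then P = εσAT⁴ = 0.46×5.670×10⁻⁸×0.0282358×(1161.99)⁴ = 1.34×10³ W.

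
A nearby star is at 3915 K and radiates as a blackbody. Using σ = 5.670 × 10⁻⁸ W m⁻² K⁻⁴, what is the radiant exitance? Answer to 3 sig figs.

I ≈ 1.33×10⁷ W/m²

Stefan–Boltzmann: I = σT⁴ = 5.670×10⁻⁸ × (3915)⁴ = 1.33×10⁷ W/m².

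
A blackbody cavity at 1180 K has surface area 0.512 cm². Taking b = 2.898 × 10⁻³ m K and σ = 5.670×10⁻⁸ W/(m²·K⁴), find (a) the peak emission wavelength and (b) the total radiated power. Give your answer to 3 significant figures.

(a) λ_max = b/T = 2.898×10⁻³/1180 = 2.456×10⁻⁶ m = 2.46 μm.
Area A = 0.512 cm² = 5.12×10⁻⁵ m².
(b) P = σAT⁴ = 5.670×10⁻⁸×5.12×10⁻⁵×(1180)⁴ = 5.63 W.

λ_max ≈ 2.46 μm; P ≈ 5.63 W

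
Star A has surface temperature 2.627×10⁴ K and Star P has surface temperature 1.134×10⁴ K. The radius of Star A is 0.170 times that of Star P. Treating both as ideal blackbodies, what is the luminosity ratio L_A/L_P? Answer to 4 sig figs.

L ∝ R²T⁴, so L_A/L_P = (R_A/R_P)²(T_A/T_P)⁴ = (0.170)² × (2.627×10⁴/1.134×10⁴)⁴ = 0.0289 × 28.7997 = 0.8323.

L_A/L_P ≈ 0.8323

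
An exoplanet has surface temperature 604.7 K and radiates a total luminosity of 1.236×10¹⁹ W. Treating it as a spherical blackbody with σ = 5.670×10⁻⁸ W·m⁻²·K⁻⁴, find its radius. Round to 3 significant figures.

L = 4πR²σT⁴ ⇒ R = √(L/(4πσT⁴)).
σT⁴ = 7581.29 W/m², so R = √(1.236×10¹⁹/(4π×7581.29)) = 1.14×10⁷ m.

R ≈ 1.14×10⁷ m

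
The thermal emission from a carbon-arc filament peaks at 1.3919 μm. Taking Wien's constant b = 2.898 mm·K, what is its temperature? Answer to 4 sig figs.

Wien's law gives T = b/λ_max = (2.898×10⁻³ m·K)/(1.3919×10⁻⁶ m) = 2082 K.

T ≈ 2082 K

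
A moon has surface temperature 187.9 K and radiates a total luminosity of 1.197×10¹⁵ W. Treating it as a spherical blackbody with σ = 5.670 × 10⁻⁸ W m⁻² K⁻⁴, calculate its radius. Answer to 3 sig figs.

R ≈ 1.16×10⁶ m

L = 4πR²σT⁴ ⇒ R = √(L/(4πσT⁴)).
σT⁴ = 70.6790 W/m², so R = √(1.197×10¹⁵/(4π×70.6790)) = 1.16×10⁶ m.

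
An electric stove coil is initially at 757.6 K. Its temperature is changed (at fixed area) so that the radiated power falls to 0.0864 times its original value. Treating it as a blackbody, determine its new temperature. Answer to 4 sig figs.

P ∝ T⁴, so T₂/T₁ = (P₂/P₁)^(1/4) = (0.0864)^(1/4) = 0.542161.
T₂ = 757.6 × 0.542161 = 410.7 K.

T₂ ≈ 410.7 K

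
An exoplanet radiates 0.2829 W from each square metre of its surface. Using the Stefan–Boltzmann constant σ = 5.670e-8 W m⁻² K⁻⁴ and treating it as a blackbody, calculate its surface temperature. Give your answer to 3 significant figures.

T ≈ 47.3 K

I = σT⁴, so T = (I/σ)^(1/4) = (0.2829/(5.670×10⁻⁸))^(1/4) = 47.3 K.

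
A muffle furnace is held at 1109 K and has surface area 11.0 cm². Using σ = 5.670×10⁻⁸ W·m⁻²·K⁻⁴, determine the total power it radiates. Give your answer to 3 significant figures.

P ≈ 94.3 W

Area A = 11.0 cm² = 1.10×10⁻³ m².
P = σAT⁴ = 5.670×10⁻⁸ × 1.10×10⁻³ × (1109)⁴ = 94.3 W.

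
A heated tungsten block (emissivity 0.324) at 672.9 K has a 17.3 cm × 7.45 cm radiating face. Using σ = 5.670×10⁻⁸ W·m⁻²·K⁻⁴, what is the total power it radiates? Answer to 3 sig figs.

P ≈ 48.5 W

Area A = 0.173 × 0.0745 = 0.0128885 m².
P = εσAT⁴ = 0.324 × 5.670×10⁻⁸ × 0.0128885 × (672.9)⁴ = 48.5 W.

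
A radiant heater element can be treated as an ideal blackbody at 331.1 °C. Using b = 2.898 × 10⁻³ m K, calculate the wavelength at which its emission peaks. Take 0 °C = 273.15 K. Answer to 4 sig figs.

T = 331.1 °C + 273.15 = 604.25 K.
Wien's displacement law: λ_max = b/T = (2.898×10⁻³ m·K)/(604.25 K) = 4.7960×10⁻⁶ m.
That is 4.796 μm, in the infrared range.

λ_max ≈ 4.796 μm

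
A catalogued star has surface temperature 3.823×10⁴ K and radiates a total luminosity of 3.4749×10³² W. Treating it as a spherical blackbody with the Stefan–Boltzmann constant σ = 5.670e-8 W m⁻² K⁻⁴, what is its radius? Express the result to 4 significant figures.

R ≈ 1.511×10¹⁰ m

L = 4πR²σT⁴ ⇒ R = √(L/(4πσT⁴)).
σT⁴ = 1.21116×10¹¹ W/m², so R = √(3.4749×10³²/(4π×1.21116×10¹¹)) = 1.511×10¹⁰ m.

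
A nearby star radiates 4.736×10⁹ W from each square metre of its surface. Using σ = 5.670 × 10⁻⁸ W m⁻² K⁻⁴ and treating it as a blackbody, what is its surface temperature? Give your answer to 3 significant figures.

T ≈ 1.70×10⁴ K

I = σT⁴, so T = (I/σ)^(1/4) = (4.736×10⁹/(5.670×10⁻⁸))^(1/4) = 1.70×10⁴ K.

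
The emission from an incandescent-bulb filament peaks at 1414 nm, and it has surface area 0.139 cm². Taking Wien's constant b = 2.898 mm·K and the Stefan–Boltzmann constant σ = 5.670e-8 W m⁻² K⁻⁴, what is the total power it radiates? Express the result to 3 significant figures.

P ≈ 13.9 W

Wien's law: T = b/λ_max = 2.898×10⁻³/1.414×10⁻⁶ = 2049.50 K.
Area A = 0.139 cm² = 1.39×10⁻⁵ m².
Then P = σAT⁴ = 5.670×10⁻⁸×1.39×10⁻⁵×(2049.50)⁴ = 13.9 W.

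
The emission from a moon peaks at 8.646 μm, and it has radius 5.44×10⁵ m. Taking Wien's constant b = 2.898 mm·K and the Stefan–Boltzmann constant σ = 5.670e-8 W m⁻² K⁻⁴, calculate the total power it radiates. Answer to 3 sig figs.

Wien's law: T = b/λ_max = 2.898×10⁻³/8.646×10⁻⁶ = 335.184 K.
Surface area A = 4πR² = 4π(5.44×10⁵ m)² = 3.71884×10¹² m².
Then P = σAT⁴ = 5.670×10⁻⁸×3.71884×10¹²×(335.184)⁴ = 2.66×10¹⁵ W.

P ≈ 2.66×10¹⁵ W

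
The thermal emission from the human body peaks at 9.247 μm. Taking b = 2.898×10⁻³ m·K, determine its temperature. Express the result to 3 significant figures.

Wien's law gives T = b/λ_max = (2.898×10⁻³ m·K)/(9.247×10⁻⁶ m) = 313 K.

T ≈ 313 K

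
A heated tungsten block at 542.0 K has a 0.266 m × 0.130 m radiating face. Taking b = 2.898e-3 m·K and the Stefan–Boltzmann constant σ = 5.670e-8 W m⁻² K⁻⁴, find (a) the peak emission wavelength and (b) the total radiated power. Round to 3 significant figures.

(a) λ_max = b/T = 2.898×10⁻³/542.0 = 5.347×10⁻⁶ m = 5.35 μm.
Area A = 0.266 × 0.130 = 0.03458 m².
(b) P = σAT⁴ = 5.670×10⁻⁸×0.03458×(542.0)⁴ = 169 W.

λ_max ≈ 5.35 μm; P ≈ 169 W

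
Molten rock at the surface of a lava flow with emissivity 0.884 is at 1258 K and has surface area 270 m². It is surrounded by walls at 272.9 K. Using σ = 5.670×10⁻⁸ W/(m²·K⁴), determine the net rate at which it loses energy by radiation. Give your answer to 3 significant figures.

Area A = 270 m².
Net radiated power P_net = εσA(T⁴ − T₀⁴) = 0.884×5.670×10⁻⁸×270×(1258⁴ − 272.9⁴).
T⁴ − T₀⁴ = 2.50451×10¹² − 5.54644×10⁹ = 2.49896×10¹² K⁴, so P_net = 3.38×10⁷ W.

Net loss ≈ 3.38×10⁷ W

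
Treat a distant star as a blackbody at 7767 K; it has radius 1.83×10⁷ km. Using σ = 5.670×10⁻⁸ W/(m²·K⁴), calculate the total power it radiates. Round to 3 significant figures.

Surface area A = 4πR² = 4π(1.83×10¹⁰ m)² = 4.20835×10²¹ m².
P = σAT⁴ = 5.670×10⁻⁸ × 4.20835×10²¹ × (7767)⁴ = 8.68×10²⁹ W.

P ≈ 8.68×10²⁹ W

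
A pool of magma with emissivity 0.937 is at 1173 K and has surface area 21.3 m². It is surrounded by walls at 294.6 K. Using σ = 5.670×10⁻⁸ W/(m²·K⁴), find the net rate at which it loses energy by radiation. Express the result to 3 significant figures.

Area A = 21.3 m².
Net radiated power P_net = εσA(T⁴ − T₀⁴) = 0.937×5.670×10⁻⁸×21.3×(1173⁴ − 294.6⁴).
T⁴ − T₀⁴ = 1.89318×10¹² − 7.53236×10⁹ = 1.88565×10¹² K⁴, so P_net = 2.13×10⁶ W.

Net loss ≈ 2.13×10⁶ W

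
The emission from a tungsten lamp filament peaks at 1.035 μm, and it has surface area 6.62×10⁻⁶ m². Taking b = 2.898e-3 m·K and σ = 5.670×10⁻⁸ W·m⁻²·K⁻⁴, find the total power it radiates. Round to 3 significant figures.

Wien's law: T = b/λ_max = 2.898×10⁻³/1.035×10⁻⁶ = 2800.00 K.
Area A = 6.62×10⁻⁶ m².
Then P = σAT⁴ = 5.670×10⁻⁸×6.62×10⁻⁶×(2800.00)⁴ = 23.1 W.

P ≈ 23.1 W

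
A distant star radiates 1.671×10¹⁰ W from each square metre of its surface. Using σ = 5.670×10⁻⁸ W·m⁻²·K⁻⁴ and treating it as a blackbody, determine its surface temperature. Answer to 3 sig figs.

I = σT⁴, so T = (I/σ)^(1/4) = (1.671×10¹⁰/(5.670×10⁻⁸))^(1/4) = 2.33×10⁴ K.

T ≈ 2.33×10⁴ K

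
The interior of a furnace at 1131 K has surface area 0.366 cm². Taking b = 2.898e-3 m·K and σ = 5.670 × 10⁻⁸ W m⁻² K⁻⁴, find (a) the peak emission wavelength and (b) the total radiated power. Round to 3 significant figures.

λ_max ≈ 2.56 μm; P ≈ 3.40 W

(a) λ_max = b/T = 2.898×10⁻³/1131 = 2.562×10⁻⁶ m = 2.56 μm.
Area A = 0.366 cm² = 3.66×10⁻⁵ m².
(b) P = σAT⁴ = 5.670×10⁻⁸×3.66×10⁻⁵×(1131)⁴ = 3.40 W.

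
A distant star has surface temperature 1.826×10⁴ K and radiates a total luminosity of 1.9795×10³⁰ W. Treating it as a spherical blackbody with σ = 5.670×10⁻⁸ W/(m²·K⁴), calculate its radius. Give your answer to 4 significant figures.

L = 4πR²σT⁴ ⇒ R = √(L/(4πσT⁴)).
σT⁴ = 6.30356×10⁹ W/m², so R = √(1.9795×10³⁰/(4π×6.30356×10⁹)) = 4.999×10⁹ m.

R ≈ 4.999×10⁹ m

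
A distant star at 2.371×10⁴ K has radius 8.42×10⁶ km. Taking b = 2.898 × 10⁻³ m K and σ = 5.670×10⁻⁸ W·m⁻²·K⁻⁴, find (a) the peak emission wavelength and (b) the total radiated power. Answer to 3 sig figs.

λ_max ≈ 122 nm; P ≈ 1.60×10³¹ W

(a) λ_max = b/T = 2.898×10⁻³/2.371×10⁴ = 1.222×10⁻⁷ m = 122 nm.
Surface area A = 4πR² = 4π(8.42×10⁹ m)² = 8.90910×10²⁰ m².
(b) P = σAT⁴ = 5.670×10⁻⁸×8.90910×10²⁰×(2.371×10⁴)⁴ = 1.60×10³¹ W.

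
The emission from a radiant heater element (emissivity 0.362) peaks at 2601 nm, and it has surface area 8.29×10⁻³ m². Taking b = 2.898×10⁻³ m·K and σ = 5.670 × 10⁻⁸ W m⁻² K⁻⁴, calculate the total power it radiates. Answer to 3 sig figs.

Wien's law: T = b/λ_max = 2.898×10⁻³/2.601×10⁻⁶ = 1114.19 K.
Area A = 8.29×10⁻³ m².
Then P = εσAT⁴ = 0.362×5.670×10⁻⁸×8.29×10⁻³×(1114.19)⁴ = 262 W.

P ≈ 262 W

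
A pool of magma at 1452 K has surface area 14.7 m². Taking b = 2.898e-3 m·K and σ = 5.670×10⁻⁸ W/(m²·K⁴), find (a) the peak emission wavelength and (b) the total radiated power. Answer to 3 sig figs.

λ_max ≈ 2.00 μm; P ≈ 3.70×10⁶ W

(a) λ_max = b/T = 2.898×10⁻³/1452 = 1.996×10⁻⁶ m = 2.00 μm.
Area A = 14.7 m².
(b) P = σAT⁴ = 5.670×10⁻⁸×14.7×(1452)⁴ = 3.70×10⁶ W.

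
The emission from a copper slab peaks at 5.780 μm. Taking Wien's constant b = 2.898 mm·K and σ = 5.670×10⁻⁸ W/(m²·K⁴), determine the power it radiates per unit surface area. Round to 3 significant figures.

I ≈ 3.58×10³ W/m²

Wien's law: T = b/λ_max = 2.898×10⁻³/5.780×10⁻⁶ = 501.384 K.
Then I = σT⁴ = 5.670×10⁻⁸×(501.384)⁴ = 3.58×10³ W/m².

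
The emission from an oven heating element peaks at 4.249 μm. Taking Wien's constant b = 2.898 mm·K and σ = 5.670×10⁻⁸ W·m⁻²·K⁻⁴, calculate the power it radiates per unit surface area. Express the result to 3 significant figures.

I ≈ 1.23×10⁴ W/m²

Wien's law: T = b/λ_max = 2.898×10⁻³/4.249×10⁻⁶ = 682.043 K.
Then I = σT⁴ = 5.670×10⁻⁸×(682.043)⁴ = 1.23×10⁴ W/m².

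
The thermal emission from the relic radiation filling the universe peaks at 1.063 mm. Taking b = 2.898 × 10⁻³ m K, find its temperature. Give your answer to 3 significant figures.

T ≈ 2.73 K

Wien's law gives T = b/λ_max = (2.898×10⁻³ m·K)/(1.063×10⁻³ m) = 2.73 K.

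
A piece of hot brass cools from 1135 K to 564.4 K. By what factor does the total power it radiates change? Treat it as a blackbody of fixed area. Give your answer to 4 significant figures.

P ∝ T⁴, so P₂/P₁ = (T₂/T₁)⁴ = (564.4/1135)⁴ = (0.497269)⁴ = 0.06115.

P₂/P₁ ≈ 0.06115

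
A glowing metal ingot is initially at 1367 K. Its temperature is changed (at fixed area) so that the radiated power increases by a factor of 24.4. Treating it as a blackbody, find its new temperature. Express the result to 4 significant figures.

P ∝ T⁴, so T₂/T₁ = (P₂/P₁)^(1/4) = (24.4)^(1/4) = 2.22253.
T₂ = 1367 × 2.22253 = 3038 K.

T₂ ≈ 3038 K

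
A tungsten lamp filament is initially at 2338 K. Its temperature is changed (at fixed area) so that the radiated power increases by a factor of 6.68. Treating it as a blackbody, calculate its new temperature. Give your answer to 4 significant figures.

T₂ ≈ 3759 K

P ∝ T⁴, so T₂/T₁ = (P₂/P₁)^(1/4) = (6.68)^(1/4) = 1.60766.
T₂ = 2338 × 1.60766 = 3759 K.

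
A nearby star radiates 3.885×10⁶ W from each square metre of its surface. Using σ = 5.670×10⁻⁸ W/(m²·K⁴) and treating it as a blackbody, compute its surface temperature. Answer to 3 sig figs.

T ≈ 2.88×10³ K

I = σT⁴, so T = (I/σ)^(1/4) = (3.885×10⁶/(5.670×10⁻⁸))^(1/4) = 2.88×10³ K.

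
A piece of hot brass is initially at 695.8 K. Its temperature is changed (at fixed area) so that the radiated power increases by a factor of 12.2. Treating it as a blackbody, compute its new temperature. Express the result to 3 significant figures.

P ∝ T⁴, so T₂/T₁ = (P₂/P₁)^(1/4) = (12.2)^(1/4) = 1.86892.
T₂ = 695.8 × 1.86892 = 1.30×10³ K.

T₂ ≈ 1.30×10³ K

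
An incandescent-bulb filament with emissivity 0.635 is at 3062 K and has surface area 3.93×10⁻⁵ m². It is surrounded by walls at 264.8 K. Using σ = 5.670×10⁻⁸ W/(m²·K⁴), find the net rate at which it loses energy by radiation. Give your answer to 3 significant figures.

Area A = 3.93×10⁻⁵ m².
Net radiated power P_net = εσA(T⁴ − T₀⁴) = 0.635×5.670×10⁻⁸×3.93×10⁻⁵×(3062⁴ − 264.8⁴).
T⁴ − T₀⁴ = 8.79065×10¹³ − 4.91668×10⁹ = 8.79016×10¹³ K⁴, so P_net = 124 W.

Net loss ≈ 124 W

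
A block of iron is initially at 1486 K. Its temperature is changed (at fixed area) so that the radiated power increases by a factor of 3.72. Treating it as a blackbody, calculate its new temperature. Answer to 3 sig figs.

T₂ ≈ 2.06×10³ K

P ∝ T⁴, so T₂/T₁ = (P₂/P₁)^(1/4) = (3.72)^(1/4) = 1.38879.
T₂ = 1486 × 1.38879 = 2.06×10³ K.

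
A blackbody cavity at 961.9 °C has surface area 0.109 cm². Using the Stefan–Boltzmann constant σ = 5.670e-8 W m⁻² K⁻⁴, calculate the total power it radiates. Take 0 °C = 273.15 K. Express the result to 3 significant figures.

P ≈ 1.44 W

T = 961.9 °C + 273.15 = 1235.05 K.
Area A = 0.109 cm² = 1.09×10⁻⁵ m².
P = σAT⁴ = 5.670×10⁻⁸ × 1.09×10⁻⁵ × (1235.05)⁴ = 1.44 W.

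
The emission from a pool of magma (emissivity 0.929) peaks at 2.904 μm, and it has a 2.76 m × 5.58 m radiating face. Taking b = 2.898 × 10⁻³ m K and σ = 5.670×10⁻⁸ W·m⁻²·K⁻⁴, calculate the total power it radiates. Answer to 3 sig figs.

Wien's law: T = b/λ_max = 2.898×10⁻³/2.904×10⁻⁶ = 997.934 K.
Area A = 2.76 × 5.58 = 15.4008 m².
Then P = εσAT⁴ = 0.929×5.670×10⁻⁸×15.4008×(997.934)⁴ = 8.05×10⁵ W.

P ≈ 8.05×10⁵ W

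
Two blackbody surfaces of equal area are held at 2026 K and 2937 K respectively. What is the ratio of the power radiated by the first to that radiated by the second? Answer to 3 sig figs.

P₁/P₂ ≈ 0.226

With equal areas, P₁/P₂ = (T₁/T₂)⁴ = (2026/2937)⁴ = 0.226.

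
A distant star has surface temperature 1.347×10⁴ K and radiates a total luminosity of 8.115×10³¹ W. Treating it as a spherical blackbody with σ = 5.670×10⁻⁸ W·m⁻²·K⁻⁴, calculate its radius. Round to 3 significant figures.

L = 4πR²σT⁴ ⇒ R = √(L/(4πσT⁴)).
σT⁴ = 1.86661×10⁹ W/m², so R = √(8.115×10³¹/(4π×1.86661×10⁹)) = 5.88×10¹⁰ m.

R ≈ 5.88×10¹⁰ m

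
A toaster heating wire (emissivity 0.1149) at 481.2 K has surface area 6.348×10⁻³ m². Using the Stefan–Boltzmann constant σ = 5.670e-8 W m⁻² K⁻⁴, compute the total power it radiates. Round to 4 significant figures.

P ≈ 2.217 W

Area A = 6.348×10⁻³ m².
P = εσAT⁴ = 0.1149 × 5.670×10⁻⁸ × 6.348×10⁻³ × (481.2)⁴ = 2.217 W.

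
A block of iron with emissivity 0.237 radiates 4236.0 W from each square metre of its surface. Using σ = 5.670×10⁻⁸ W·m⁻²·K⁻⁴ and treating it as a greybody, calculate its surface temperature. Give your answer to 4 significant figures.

I = εσT⁴, so T = (I/εσ)^(1/4) = (4236.0/(0.237×5.670×10⁻⁸))^(1/4) = 749.3 K.

T ≈ 749.3 K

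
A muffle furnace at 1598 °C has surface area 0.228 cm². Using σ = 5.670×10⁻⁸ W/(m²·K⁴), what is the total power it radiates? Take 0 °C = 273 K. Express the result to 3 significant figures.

T = 1598 °C + 273 = 1871 K.
Area A = 0.228 cm² = 2.28×10⁻⁵ m².
P = σAT⁴ = 5.670×10⁻⁸ × 2.28×10⁻⁵ × (1871)⁴ = 15.8 W.

P ≈ 15.8 W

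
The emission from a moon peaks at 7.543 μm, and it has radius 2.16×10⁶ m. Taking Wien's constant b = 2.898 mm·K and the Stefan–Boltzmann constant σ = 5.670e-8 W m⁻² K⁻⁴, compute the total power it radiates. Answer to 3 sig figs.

P ≈ 7.24×10¹⁶ W

Wien's law: T = b/λ_max = 2.898×10⁻³/7.543×10⁻⁶ = 384.197 K.
Surface area A = 4πR² = 4π(2.16×10⁶ m)² = 5.86297×10¹³ m².
Then P = σAT⁴ = 5.670×10⁻⁸×5.86297×10¹³×(384.197)⁴ = 7.24×10¹⁶ W.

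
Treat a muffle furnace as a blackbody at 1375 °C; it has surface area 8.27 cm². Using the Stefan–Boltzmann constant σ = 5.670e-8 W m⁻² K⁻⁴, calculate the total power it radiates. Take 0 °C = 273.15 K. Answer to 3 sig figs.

T = 1375 °C + 273.15 = 1648.15 K.
Area A = 8.27 cm² = 8.27×10⁻⁴ m².
P = σAT⁴ = 5.670×10⁻⁸ × 8.27×10⁻⁴ × (1648.15)⁴ = 346 W.

P ≈ 346 W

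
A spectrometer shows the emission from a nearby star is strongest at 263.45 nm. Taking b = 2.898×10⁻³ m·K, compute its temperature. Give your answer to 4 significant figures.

T ≈ 1.100×10⁴ K

Wien's law gives T = b/λ_max = (2.898×10⁻³ m·K)/(2.6345×10⁻⁷ m) = 1.100×10⁴ K.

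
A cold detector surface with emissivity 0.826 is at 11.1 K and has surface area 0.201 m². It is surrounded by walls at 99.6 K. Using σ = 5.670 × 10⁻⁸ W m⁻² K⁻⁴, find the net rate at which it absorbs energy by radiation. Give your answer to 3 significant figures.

Area A = 0.201 m².
Net radiated power P_net = εσA(T⁴ − T₀⁴) = 0.826×5.670×10⁻⁸×0.201×(11.1⁴ − 99.6⁴).
T⁴ − T₀⁴ = 15180.7 − 9.84096×10⁷ = -9.83944×10⁷ K⁴, so P_net = -0.926 W — negative, meaning a net gain of 0.926 W.

Net gain ≈ 0.926 W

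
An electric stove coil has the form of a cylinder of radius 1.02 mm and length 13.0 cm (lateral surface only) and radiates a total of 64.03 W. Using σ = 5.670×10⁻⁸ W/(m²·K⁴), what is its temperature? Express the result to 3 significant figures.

T ≈ 1.08×10³ K

Lateral area A = 2πrL = 2π×1.02×10⁻³×0.130 = 8.33150×10⁻⁴ m².
P = σAT⁴ ⇒ T = (P/(σA))^(1/4) = (64.03/(5.670×10⁻⁸×8.33150×10⁻⁴))^(1/4) = 1.08×10³ K.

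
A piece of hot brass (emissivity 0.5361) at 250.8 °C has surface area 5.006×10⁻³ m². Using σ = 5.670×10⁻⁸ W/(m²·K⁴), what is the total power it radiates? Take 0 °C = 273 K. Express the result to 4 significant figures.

T = 250.8 °C + 273 = 523.8 K.
Area A = 5.006×10⁻³ m².
P = εσAT⁴ = 0.5361 × 5.670×10⁻⁸ × 5.006×10⁻³ × (523.8)⁴ = 11.45 W.

P ≈ 11.45 W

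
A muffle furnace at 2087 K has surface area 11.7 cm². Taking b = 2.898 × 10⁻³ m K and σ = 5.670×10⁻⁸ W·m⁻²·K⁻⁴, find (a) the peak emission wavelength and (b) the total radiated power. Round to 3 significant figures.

λ_max ≈ 1.39 μm; P ≈ 1.26×10³ W

(a) λ_max = b/T = 2.898×10⁻³/2087 = 1.389×10⁻⁶ m = 1.39 μm.
Area A = 11.7 cm² = 1.17×10⁻³ m².
(b) P = σAT⁴ = 5.670×10⁻⁸×1.17×10⁻³×(2087)⁴ = 1.26×10³ W.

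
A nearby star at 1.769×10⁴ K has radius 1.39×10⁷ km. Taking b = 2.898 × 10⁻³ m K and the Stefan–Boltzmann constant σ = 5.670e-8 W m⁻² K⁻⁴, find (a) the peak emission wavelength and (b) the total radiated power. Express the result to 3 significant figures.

λ_max ≈ 164 nm; P ≈ 1.35×10³¹ W

(a) λ_max = b/T = 2.898×10⁻³/1.769×10⁴ = 1.638×10⁻⁷ m = 164 nm.
Surface area A = 4πR² = 4π(1.39×10¹⁰ m)² = 2.42795×10²¹ m².
(b) P = σAT⁴ = 5.670×10⁻⁸×2.42795×10²¹×(1.769×10⁴)⁴ = 1.35×10³¹ W.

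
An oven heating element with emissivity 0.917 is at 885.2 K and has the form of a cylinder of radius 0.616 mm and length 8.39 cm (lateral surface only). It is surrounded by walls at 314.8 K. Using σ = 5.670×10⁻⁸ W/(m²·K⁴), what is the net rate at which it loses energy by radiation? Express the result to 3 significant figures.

Net loss ≈ 10.2 W

Lateral area A = 2πrL = 2π×6.16×10⁻⁴×0.0839 = 3.24730×10⁻⁴ m².
Net radiated power P_net = εσA(T⁴ − T₀⁴) = 0.917×5.670×10⁻⁸×3.24730×10⁻⁴×(885.2⁴ − 314.8⁴).
T⁴ − T₀⁴ = 6.13996×10¹¹ − 9.82062×10⁹ = 6.04175×10¹¹ K⁴, so P_net = 10.2 W.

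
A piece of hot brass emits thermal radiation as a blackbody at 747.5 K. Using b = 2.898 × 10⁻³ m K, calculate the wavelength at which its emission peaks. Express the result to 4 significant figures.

Wien's displacement law: λ_max = b/T = (2.898×10⁻³ m·K)/(747.5 K) = 3.8769×10⁻⁶ m.
That is 3.877 μm, in the infrared range.

λ_max ≈ 3.877 μm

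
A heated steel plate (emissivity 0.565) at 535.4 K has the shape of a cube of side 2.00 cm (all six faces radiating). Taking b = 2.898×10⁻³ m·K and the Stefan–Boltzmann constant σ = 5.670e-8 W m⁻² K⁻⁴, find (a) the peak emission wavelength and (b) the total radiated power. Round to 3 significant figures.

(a) λ_max = b/T = 2.898×10⁻³/535.4 = 5.413×10⁻⁶ m = 5.41 μm.
Area A = 6s² = 6×(0.0200 m)² = 2.4×10⁻³ m².
(b) P = εσAT⁴ = 0.565×5.670×10⁻⁸×2.4×10⁻³×(535.4)⁴ = 6.32 W.

λ_max ≈ 5.41 μm; P ≈ 6.32 W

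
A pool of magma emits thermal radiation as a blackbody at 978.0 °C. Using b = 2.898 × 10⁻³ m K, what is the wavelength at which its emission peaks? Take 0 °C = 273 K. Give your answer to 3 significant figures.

λ_max ≈ 2.32×10³ nm

T = 978.0 °C + 273 = 1251.0 K.
Wien's displacement law: λ_max = b/T = (2.898×10⁻³ m·K)/(1251.0 K) = 2.317×10⁻⁶ m.
That is 2.32×10³ nm, in the infrared range.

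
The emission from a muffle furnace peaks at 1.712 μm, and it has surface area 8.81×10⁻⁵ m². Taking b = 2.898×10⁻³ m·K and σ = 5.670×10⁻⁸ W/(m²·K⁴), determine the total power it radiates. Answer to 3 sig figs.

P ≈ 41.0 W

Wien's law: T = b/λ_max = 2.898×10⁻³/1.712×10⁻⁶ = 1692.76 K.
Area A = 8.81×10⁻⁵ m².
Then P = σAT⁴ = 5.670×10⁻⁸×8.81×10⁻⁵×(1692.76)⁴ = 41.0 W.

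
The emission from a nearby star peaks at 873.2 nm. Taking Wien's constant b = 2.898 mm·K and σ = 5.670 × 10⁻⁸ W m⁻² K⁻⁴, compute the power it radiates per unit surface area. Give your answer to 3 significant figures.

Wien's law: T = b/λ_max = 2.898×10⁻³/8.732×10⁻⁷ = 3318.83 K.
Then I = σT⁴ = 5.670×10⁻⁸×(3318.83)⁴ = 6.88×10⁶ W/m².

I ≈ 6.88×10⁶ W/m²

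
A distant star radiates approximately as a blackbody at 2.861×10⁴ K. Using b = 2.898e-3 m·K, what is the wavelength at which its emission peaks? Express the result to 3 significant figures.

Wien's displacement law: λ_max = b/T = (2.898×10⁻³ m·K)/(2.861×10⁴ K) = 1.013×10⁻⁷ m.
That is 101 nm, in the ultraviolet range.

λ_max ≈ 101 nm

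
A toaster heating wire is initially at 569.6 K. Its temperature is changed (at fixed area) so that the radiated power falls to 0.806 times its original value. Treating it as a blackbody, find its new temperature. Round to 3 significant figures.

P ∝ T⁴, so T₂/T₁ = (P₂/P₁)^(1/4) = (0.806)^(1/4) = 0.947510.
T₂ = 569.6 × 0.947510 = 540 K.

T₂ ≈ 540 K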